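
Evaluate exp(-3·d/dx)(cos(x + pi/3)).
\cos{\left(x - 3 + \frac{\pi}{3} \right)}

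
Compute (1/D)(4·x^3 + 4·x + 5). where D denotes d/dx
x^{4} + 2 x^{2} + 5 x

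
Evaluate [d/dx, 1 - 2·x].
-2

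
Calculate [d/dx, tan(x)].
\frac{1}{\cos^{2}{\left(x \right)}}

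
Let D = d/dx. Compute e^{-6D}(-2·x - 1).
11 - 2 x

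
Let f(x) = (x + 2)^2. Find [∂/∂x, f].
2 x + 4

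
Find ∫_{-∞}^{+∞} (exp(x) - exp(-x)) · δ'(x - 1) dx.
- 2 \cosh{\left(1 \right)}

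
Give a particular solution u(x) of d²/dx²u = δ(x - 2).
\frac{|x - 2|}{2}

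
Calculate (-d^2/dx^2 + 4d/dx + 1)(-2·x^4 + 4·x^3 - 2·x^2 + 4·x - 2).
- 2 x^{4} - 28 x^{3} + 70 x^{2} - 36 x + 18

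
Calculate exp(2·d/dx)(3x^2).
3 x^{2} + 12 x + 12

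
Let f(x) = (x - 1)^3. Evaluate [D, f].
3 \left(x - 1\right)^{2}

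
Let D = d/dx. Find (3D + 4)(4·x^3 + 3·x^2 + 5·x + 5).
16 x^{3} + 48 x^{2} + 38 x + 35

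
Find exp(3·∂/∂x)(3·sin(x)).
3 \sin{\left(x + 3 \right)}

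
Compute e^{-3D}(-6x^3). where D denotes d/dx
- 6 x^{3} + 54 x^{2} - 162 x + 162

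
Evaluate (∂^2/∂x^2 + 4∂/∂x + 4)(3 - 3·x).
- 12 x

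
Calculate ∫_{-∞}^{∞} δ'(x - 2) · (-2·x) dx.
2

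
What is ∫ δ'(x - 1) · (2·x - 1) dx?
-2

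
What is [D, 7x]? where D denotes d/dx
7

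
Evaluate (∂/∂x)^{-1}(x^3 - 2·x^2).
\frac{x^{4}}{4} - \frac{2 x^{3}}{3}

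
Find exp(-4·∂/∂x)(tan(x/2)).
\tan{\left(\frac{x}{2} - 2 \right)}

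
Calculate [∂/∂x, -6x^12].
- 72 x^{11}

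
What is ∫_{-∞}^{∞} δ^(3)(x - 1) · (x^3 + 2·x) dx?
-6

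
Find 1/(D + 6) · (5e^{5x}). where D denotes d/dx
\frac{5 e^{5 x}}{11}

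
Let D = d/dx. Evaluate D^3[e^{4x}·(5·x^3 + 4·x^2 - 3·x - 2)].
\left(320 x^{3} + 976 x^{2} + 552 x - 146\right) e^{4 x}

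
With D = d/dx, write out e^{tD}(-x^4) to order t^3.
x \left(- 4 t^{3} - 6 t^{2} x - 4 t x^{2} - x^{3}\right)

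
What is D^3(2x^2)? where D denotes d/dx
0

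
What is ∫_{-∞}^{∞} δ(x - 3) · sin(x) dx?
\sin{\left(3 \right)}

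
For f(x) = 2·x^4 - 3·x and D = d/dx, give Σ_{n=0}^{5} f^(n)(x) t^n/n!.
2 t^{4} + 8 t^{3} x + 12 t^{2} x^{2} + t \left(8 x^{3} - 3\right) + 2 x^{4} - 3 x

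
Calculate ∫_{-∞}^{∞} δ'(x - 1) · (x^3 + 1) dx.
-3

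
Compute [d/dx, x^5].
5 x^{4}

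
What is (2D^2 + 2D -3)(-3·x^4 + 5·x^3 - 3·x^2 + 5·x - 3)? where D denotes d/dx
9 x^{4} - 39 x^{3} - 33 x^{2} + 33 x + 7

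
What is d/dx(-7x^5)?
- 35 x^{4}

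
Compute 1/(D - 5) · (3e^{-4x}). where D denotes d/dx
- \frac{e^{- 4 x}}{3}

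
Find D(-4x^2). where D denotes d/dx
- 8 x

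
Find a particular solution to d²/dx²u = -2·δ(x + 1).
-|x + 1|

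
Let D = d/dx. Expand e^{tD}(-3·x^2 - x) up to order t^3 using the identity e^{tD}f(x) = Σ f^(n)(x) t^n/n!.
- 3 t^{2} - t \left(6 x + 1\right) - 3 x^{2} - x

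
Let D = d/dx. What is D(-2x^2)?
- 4 x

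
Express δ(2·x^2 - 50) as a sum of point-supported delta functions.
\frac{\delta(x - 5) + \delta(x + 5)}{20}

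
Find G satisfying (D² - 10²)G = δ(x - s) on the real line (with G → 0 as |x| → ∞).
-\frac{e^{-10|x-s|}}{20}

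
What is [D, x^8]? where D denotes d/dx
8 x^{7}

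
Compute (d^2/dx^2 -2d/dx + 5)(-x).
2 - 5 x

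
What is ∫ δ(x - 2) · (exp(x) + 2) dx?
2 + e^{2}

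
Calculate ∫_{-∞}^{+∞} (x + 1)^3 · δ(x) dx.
1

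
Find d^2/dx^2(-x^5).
- 20 x^{3}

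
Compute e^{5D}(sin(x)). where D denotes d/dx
\sin{\left(x + 5 \right)}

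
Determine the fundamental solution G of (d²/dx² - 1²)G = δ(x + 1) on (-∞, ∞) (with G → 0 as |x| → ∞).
-\frac{e^{-|x + 1|}}{2}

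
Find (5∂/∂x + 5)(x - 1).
5 x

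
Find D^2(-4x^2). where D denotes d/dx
-8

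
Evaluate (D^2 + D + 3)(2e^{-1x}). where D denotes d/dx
6 e^{- x}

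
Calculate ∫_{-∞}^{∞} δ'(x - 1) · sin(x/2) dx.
- \frac{\cos{\left(\frac{1}{2} \right)}}{2}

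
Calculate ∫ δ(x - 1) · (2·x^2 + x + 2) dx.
5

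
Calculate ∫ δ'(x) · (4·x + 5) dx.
-4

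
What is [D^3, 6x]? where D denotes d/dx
18D^{2}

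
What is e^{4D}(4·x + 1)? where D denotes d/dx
4 x + 17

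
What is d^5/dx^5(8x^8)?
53760 x^{3}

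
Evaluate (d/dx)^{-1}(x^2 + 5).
\frac{x^{3}}{3} + 5 x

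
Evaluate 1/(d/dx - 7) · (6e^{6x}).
- 6 e^{6 x}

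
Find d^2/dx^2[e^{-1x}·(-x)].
\left(2 - x\right) e^{- x}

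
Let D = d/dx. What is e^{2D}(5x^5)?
5 x^{5} + 50 x^{4} + 200 x^{3} + 400 x^{2} + 400 x + 160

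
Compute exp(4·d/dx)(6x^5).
6 x^{5} + 120 x^{4} + 960 x^{3} + 3840 x^{2} + 7680 x + 6144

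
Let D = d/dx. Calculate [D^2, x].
2D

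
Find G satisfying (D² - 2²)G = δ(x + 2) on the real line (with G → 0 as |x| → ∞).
-\frac{e^{-2|x + 2|}}{4}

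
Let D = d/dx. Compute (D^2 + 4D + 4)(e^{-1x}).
e^{- x}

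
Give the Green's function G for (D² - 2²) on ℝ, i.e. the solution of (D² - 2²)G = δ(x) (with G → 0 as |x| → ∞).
-\frac{e^{-2|x|}}{4}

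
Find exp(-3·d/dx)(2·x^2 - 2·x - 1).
2 x^{2} - 14 x + 23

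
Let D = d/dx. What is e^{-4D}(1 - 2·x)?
9 - 2 x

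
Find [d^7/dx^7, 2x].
14\frac{d^{6}}{dx^{6}}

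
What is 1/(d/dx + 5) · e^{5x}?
\frac{e^{5 x}}{10}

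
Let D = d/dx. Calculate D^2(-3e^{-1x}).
- 3 e^{- x}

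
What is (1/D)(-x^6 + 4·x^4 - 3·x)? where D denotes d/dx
- \frac{x^{7}}{7} + \frac{4 x^{5}}{5} - \frac{3 x^{2}}{2}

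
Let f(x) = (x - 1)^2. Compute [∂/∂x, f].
2 x - 2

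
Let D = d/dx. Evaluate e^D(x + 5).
x + 6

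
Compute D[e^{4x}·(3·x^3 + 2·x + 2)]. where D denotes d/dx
\left(12 x^{3} + 9 x^{2} + 8 x + 10\right) e^{4 x}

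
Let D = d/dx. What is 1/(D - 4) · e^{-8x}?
- \frac{e^{- 8 x}}{12}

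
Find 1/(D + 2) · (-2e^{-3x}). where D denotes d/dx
2 e^{- 3 x}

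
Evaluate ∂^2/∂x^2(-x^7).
- 42 x^{5}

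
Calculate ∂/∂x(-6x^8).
- 48 x^{7}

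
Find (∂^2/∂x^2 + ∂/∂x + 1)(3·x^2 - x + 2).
3 x^{2} + 5 x + 7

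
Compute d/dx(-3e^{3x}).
- 9 e^{3 x}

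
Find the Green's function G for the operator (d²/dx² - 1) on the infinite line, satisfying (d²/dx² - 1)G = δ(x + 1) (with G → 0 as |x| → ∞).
-\frac{e^{-|x + 1|}}{2}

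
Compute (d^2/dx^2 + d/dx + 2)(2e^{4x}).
44 e^{4 x}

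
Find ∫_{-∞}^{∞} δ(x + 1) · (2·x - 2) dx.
-4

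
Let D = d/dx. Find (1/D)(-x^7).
- \frac{x^{8}}{8}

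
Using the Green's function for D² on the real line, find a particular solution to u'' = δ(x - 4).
\frac{|x - 4|}{2}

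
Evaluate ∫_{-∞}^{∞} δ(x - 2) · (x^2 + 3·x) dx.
10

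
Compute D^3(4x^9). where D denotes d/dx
2016 x^{6}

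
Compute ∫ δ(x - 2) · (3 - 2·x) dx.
-1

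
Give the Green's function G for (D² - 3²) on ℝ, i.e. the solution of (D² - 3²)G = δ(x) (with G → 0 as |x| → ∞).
-\frac{e^{-3|x|}}{6}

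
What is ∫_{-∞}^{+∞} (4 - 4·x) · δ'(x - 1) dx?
4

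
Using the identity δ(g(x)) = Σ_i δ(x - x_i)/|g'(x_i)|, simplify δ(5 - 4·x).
\frac{\delta(x - 5/4)}{4}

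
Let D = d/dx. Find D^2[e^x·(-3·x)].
3 \left(- x - 2\right) e^{x}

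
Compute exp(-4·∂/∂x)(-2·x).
8 - 2 x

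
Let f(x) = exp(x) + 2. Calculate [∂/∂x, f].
e^{x}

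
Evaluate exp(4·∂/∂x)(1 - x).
- x - 3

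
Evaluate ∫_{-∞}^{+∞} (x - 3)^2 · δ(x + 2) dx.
25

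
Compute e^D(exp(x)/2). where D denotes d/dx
\frac{e^{x + 1}}{2}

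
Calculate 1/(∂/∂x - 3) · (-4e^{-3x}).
\frac{2 e^{- 3 x}}{3}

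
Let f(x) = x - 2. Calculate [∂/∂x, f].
1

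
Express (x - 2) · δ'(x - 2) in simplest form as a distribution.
-\delta(x - 2)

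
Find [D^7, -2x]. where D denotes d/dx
-14D^{6}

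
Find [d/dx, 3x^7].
21 x^{6}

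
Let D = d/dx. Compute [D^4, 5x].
20D^{3}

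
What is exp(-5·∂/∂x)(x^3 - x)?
x^{3} - 15 x^{2} + 74 x - 120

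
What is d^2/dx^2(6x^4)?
72 x^{2}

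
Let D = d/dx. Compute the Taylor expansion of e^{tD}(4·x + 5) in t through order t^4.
4 t + 4 x + 5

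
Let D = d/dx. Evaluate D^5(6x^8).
40320 x^{3}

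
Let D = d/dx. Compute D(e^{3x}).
3 e^{3 x}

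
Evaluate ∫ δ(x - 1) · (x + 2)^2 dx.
9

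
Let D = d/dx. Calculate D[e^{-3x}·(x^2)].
x \left(2 - 3 x\right) e^{- 3 x}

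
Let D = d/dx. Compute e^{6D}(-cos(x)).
- \cos{\left(x + 6 \right)}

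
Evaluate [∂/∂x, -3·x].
-3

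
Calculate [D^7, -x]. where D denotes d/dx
-7D^{6}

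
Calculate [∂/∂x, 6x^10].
60 x^{9}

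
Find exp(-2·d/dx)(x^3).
x^{3} - 6 x^{2} + 12 x - 8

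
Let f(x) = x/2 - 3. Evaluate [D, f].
\frac{1}{2}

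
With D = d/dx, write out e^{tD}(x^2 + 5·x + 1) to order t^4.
t^{2} + t \left(2 x + 5\right) + x^{2} + 5 x + 1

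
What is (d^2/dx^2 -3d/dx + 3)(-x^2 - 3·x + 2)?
- 3 x^{2} - 3 x + 13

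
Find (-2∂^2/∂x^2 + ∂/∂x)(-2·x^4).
8 x^{2} \left(6 - x\right)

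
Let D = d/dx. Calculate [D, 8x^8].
64 x^{7}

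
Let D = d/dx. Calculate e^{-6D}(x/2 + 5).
\frac{x}{2} + 2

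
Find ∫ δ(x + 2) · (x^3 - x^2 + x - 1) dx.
-15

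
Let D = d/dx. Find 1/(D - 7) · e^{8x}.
e^{8 x}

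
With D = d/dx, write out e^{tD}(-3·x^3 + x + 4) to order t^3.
- 3 t^{3} - 9 t^{2} x - t \left(9 x^{2} - 1\right) - 3 x^{3} + x + 4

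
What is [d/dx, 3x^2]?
6 x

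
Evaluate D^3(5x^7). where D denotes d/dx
1050 x^{4}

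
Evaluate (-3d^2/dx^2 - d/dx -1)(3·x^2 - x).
- 3 x^{2} - 5 x - 17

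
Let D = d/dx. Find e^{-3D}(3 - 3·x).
12 - 3 x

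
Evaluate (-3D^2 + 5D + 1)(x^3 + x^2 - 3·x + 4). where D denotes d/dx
x^{3} + 16 x^{2} - 11 x - 17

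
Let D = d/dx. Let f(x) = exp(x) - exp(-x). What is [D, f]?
2 \cosh{\left(x \right)}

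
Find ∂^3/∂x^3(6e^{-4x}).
- 384 e^{- 4 x}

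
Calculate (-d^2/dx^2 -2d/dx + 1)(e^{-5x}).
- 14 e^{- 5 x}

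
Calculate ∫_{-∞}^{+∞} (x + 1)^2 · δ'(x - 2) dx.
-6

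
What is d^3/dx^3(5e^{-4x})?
- 320 e^{- 4 x}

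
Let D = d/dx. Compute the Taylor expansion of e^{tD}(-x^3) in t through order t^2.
x \left(- 3 t^{2} - 3 t x - x^{2}\right)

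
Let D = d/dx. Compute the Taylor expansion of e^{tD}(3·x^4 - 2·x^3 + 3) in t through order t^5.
3 t^{4} + t^{3} \left(12 x - 2\right) + 6 t^{2} x \left(3 x - 1\right) + 6 t x^{2} \left(2 x - 1\right) + 3 x^{4} - 2 x^{3} + 3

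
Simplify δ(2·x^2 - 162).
\frac{\delta(x - 9) + \delta(x + 9)}{36}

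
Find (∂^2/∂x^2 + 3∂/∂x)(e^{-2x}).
- 2 e^{- 2 x}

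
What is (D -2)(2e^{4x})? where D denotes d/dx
4 e^{4 x}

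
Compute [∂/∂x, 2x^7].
14 x^{6}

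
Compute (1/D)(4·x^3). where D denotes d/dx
x^{4}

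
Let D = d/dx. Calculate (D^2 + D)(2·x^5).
10 x^{3} \left(x + 4\right)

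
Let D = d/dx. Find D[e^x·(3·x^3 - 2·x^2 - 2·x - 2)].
\left(3 x^{3} + 7 x^{2} - 6 x - 4\right) e^{x}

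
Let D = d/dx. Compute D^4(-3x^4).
-72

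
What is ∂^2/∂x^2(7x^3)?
42 x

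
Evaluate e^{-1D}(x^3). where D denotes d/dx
x^{3} - 3 x^{2} + 3 x - 1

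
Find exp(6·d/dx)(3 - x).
- x - 3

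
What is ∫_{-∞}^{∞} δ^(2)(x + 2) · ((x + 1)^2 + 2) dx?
2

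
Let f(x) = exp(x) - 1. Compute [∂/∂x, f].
e^{x}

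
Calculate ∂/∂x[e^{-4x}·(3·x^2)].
6 x \left(1 - 2 x\right) e^{- 4 x}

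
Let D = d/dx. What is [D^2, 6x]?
12D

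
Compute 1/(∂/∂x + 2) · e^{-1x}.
e^{- x}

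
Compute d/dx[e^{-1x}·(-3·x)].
3 \left(x - 1\right) e^{- x}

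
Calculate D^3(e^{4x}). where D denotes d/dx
64 e^{4 x}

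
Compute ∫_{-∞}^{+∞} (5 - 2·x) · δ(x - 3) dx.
-1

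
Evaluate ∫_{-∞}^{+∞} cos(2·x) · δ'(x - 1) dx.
2 \sin{\left(2 \right)}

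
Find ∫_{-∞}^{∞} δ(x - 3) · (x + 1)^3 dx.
64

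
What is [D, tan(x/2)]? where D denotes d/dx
\frac{1}{\cos{\left(x \right)} + 1}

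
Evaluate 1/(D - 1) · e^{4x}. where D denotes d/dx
\frac{e^{4 x}}{3}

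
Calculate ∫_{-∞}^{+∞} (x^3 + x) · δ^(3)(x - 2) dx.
-6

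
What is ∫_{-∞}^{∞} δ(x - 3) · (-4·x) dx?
-12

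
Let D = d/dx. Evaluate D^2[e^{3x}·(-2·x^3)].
- 6 x \left(3 x^{2} + 6 x + 2\right) e^{3 x}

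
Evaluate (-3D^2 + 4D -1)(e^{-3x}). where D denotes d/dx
- 40 e^{- 3 x}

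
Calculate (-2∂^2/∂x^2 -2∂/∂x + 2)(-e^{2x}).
10 e^{2 x}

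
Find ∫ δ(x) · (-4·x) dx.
0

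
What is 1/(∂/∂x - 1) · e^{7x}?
\frac{e^{7 x}}{6}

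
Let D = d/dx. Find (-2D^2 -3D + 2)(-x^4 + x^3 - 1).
- 2 x^{4} + 14 x^{3} + 15 x^{2} - 12 x - 2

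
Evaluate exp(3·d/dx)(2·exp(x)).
2 e^{x + 3}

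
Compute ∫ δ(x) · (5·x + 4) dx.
4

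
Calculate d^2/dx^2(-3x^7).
- 126 x^{5}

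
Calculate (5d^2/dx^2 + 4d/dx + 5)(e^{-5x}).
110 e^{- 5 x}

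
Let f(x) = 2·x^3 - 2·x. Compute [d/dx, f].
6 x^{2} - 2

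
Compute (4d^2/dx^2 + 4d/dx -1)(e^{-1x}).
- e^{- x}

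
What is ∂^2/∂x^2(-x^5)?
- 20 x^{3}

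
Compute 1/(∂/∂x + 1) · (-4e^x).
- 2 e^{x}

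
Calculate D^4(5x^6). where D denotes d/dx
1800 x^{2}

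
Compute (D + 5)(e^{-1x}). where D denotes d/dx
4 e^{- x}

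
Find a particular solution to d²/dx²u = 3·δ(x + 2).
\frac{3|x + 2|}{2}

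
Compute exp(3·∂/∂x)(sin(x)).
\sin{\left(x + 3 \right)}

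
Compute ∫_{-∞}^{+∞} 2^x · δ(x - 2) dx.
4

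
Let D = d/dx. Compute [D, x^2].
2 x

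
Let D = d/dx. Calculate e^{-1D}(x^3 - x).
x \left(x^{2} - 3 x + 2\right)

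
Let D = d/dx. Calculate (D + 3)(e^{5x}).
8 e^{5 x}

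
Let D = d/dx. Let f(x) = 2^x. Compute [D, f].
2^{x} \log{\left(2 \right)}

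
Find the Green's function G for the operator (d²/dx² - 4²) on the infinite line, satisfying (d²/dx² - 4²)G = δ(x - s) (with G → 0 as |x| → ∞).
-\frac{e^{-4|x-s|}}{8}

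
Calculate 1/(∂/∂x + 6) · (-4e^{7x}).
- \frac{4 e^{7 x}}{13}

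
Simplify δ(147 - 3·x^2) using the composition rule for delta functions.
\frac{\delta(x - 7) + \delta(x + 7)}{42}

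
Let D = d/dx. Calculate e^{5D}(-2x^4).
- 2 x^{4} - 40 x^{3} - 300 x^{2} - 1000 x - 1250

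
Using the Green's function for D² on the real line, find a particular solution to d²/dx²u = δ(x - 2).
\frac{|x - 2|}{2}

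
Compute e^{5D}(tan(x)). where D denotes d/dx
\tan{\left(x + 5 \right)}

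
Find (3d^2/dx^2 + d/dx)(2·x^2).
4 x + 12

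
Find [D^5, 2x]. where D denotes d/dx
10D^{4}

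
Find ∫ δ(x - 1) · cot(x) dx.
\cot{\left(1 \right)}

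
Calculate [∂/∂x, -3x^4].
- 12 x^{3}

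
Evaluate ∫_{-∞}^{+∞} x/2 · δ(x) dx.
0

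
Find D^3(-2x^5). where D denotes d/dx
- 120 x^{2}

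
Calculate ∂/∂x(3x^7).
21 x^{6}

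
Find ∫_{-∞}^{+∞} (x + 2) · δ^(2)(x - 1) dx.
0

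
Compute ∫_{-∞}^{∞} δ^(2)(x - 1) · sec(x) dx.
\left(1 + 2 \tan^{2}{\left(1 \right)}\right) \sec{\left(1 \right)}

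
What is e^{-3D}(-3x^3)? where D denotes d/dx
- 3 x^{3} + 27 x^{2} - 81 x + 81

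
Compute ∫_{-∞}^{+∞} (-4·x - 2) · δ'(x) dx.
4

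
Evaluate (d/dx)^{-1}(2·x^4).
\frac{2 x^{5}}{5}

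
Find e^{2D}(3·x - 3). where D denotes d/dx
3 x + 3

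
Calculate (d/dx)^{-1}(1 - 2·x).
- x^{2} + x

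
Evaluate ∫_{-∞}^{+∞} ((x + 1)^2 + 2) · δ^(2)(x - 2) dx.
2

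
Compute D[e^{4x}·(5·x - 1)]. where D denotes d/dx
\left(20 x + 1\right) e^{4 x}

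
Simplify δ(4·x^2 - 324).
\frac{\delta(x - 9) + \delta(x + 9)}{72}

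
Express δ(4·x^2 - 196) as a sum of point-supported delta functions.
\frac{\delta(x - 7) + \delta(x + 7)}{56}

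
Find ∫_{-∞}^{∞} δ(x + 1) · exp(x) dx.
e^{-1}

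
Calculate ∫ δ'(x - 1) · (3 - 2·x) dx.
2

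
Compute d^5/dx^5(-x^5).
-120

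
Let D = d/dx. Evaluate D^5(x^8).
6720 x^{3}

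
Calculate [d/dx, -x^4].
- 4 x^{3}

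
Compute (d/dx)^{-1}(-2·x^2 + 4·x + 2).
- \frac{2 x^{3}}{3} + 2 x^{2} + 2 x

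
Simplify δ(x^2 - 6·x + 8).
\frac{\delta(x - 2) + \delta(x - 4)}{2}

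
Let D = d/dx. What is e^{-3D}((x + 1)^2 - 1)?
x^{2} - 4 x + 3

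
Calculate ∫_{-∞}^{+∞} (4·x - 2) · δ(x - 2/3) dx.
\frac{2}{3}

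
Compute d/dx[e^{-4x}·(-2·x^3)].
x^{2} \left(8 x - 6\right) e^{- 4 x}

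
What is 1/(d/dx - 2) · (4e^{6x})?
e^{6 x}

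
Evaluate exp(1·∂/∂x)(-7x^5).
- 7 x^{5} - 35 x^{4} - 70 x^{3} - 70 x^{2} - 35 x - 7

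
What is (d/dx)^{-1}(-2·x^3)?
- \frac{x^{4}}{2}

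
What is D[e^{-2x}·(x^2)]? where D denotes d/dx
2 x \left(1 - x\right) e^{- 2 x}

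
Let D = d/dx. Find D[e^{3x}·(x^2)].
x \left(3 x + 2\right) e^{3 x}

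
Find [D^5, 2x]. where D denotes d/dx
10D^{4}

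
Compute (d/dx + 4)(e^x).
5 e^{x}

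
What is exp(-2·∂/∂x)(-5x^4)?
- 5 x^{4} + 40 x^{3} - 120 x^{2} + 160 x - 80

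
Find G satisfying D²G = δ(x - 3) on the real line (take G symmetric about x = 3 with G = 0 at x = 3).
\frac{|x - 3|}{2}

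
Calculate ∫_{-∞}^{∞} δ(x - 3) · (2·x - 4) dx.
2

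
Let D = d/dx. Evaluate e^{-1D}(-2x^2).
- 2 x^{2} + 4 x - 2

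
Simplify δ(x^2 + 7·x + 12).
\frac{\delta(x + 4) + \delta(x + 3)}{1}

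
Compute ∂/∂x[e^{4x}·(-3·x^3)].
x^{2} \left(- 12 x - 9\right) e^{4 x}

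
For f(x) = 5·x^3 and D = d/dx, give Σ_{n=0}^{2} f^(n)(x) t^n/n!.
5 x \left(3 t^{2} + 3 t x + x^{2}\right)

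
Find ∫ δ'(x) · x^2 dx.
0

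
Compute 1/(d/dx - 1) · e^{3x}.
\frac{e^{3 x}}{2}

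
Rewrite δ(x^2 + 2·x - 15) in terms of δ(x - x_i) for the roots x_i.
\frac{\delta(x - 3) + \delta(x + 5)}{8}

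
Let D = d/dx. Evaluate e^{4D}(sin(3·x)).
\sin{\left(3 x + 12 \right)}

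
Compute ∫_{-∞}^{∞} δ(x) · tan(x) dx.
0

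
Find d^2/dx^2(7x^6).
210 x^{4}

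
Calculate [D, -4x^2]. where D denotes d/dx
- 8 x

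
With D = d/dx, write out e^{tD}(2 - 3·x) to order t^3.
- 3 t - 3 x + 2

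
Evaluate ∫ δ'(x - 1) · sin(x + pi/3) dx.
- \cos{\left(1 + \frac{\pi}{3} \right)}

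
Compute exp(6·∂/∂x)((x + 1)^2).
x^{2} + 14 x + 49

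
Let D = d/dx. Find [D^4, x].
4D^{3}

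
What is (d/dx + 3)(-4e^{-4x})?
4 e^{- 4 x}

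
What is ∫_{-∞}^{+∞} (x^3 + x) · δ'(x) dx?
-1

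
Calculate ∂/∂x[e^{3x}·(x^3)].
3 x^{2} \left(x + 1\right) e^{3 x}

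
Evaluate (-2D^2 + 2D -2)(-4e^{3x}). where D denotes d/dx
56 e^{3 x}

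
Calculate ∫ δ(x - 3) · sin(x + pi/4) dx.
\sin{\left(\frac{\pi}{4} + 3 \right)}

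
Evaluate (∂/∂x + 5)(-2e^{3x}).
- 16 e^{3 x}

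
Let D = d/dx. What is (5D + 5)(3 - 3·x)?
- 15 x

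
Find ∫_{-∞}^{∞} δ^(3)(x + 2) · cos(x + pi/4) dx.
- \cos{\left(\frac{\pi}{4} + 2 \right)}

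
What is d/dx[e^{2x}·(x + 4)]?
\left(2 x + 9\right) e^{2 x}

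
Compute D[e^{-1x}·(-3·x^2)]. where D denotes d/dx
3 x \left(x - 2\right) e^{- x}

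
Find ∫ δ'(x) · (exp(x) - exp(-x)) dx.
-2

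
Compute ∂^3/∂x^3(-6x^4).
- 144 x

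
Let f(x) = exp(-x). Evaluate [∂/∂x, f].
- e^{- x}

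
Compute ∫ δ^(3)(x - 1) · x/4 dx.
0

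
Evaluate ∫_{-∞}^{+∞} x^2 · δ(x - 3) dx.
9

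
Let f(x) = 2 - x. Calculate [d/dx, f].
-1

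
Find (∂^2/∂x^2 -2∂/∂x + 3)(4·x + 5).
12 x + 7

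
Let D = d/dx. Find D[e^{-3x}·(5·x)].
5 \left(1 - 3 x\right) e^{- 3 x}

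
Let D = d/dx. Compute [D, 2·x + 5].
2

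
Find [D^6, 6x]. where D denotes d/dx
36D^{5}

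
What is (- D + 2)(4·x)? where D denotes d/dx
8 x - 4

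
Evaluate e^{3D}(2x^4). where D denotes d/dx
2 x^{4} + 24 x^{3} + 108 x^{2} + 216 x + 162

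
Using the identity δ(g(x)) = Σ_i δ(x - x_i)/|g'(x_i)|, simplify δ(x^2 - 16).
\frac{\delta(x - 4) + \delta(x + 4)}{8}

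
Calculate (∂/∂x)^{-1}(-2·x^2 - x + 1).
- \frac{2 x^{3}}{3} - \frac{x^{2}}{2} + x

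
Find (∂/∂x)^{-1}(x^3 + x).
\frac{x^{4}}{4} + \frac{x^{2}}{2}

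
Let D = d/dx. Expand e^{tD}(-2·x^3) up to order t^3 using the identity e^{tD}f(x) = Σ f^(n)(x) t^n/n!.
- 2 t^{3} - 6 t^{2} x - 6 t x^{2} - 2 x^{3}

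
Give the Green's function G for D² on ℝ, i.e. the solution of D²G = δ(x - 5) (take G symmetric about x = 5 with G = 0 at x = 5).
\frac{|x - 5|}{2}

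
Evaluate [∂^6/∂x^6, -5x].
-30\frac{d^{5}}{dx^{5}}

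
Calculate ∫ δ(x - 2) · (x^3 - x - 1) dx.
5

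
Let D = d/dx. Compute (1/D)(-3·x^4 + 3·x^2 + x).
- \frac{3 x^{5}}{5} + x^{3} + \frac{x^{2}}{2}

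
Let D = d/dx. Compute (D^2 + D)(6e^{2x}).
36 e^{2 x}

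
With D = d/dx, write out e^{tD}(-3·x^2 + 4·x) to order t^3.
- 3 t^{2} - 2 t \left(3 x - 2\right) - 3 x^{2} + 4 x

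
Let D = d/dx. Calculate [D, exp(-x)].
- e^{- x}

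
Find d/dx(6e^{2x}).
12 e^{2 x}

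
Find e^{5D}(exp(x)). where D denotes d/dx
e^{x + 5}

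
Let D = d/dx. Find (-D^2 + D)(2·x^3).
6 x \left(x - 2\right)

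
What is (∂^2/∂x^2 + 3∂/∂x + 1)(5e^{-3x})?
5 e^{- 3 x}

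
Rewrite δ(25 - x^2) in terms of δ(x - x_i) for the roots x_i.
\frac{\delta(x - 5) + \delta(x + 5)}{10}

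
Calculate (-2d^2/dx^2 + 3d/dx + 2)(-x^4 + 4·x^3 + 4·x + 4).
- 2 x^{4} - 4 x^{3} + 60 x^{2} - 40 x + 20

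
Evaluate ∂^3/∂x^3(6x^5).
360 x^{2}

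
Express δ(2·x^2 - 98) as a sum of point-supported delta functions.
\frac{\delta(x - 7) + \delta(x + 7)}{28}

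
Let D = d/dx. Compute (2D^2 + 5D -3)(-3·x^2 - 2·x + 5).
9 x^{2} - 24 x - 37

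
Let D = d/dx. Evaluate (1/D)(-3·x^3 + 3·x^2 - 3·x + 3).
- \frac{3 x^{4}}{4} + x^{3} - \frac{3 x^{2}}{2} + 3 x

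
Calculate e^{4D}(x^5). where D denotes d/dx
x^{5} + 20 x^{4} + 160 x^{3} + 640 x^{2} + 1280 x + 1024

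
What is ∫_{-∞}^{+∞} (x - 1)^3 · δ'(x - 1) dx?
0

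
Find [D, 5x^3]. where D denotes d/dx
15 x^{2}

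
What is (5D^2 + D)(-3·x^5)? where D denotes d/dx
15 x^{3} \left(- x - 20\right)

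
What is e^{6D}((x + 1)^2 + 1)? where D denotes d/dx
x^{2} + 14 x + 50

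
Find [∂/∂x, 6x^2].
12 x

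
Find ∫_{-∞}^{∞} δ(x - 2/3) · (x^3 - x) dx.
- \frac{10}{27}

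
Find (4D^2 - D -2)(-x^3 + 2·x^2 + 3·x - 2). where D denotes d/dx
2 x^{3} - x^{2} - 34 x + 17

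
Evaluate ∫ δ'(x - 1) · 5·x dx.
-5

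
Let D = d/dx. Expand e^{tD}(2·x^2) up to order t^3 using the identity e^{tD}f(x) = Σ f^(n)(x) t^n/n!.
2 t^{2} + 4 t x + 2 x^{2}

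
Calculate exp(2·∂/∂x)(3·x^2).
3 x^{2} + 12 x + 12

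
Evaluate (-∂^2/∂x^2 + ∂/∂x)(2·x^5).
10 x^{3} \left(x - 4\right)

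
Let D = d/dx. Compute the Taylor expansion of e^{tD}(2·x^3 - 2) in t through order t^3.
2 t^{3} + 6 t^{2} x + 6 t x^{2} + 2 x^{3} - 2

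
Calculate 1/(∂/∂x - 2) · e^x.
- e^{x}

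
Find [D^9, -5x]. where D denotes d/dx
-45D^{8}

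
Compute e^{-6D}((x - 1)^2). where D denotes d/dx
x^{2} - 14 x + 49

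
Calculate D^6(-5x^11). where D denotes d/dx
- 1663200 x^{5}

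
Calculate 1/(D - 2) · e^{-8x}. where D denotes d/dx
- \frac{e^{- 8 x}}{10}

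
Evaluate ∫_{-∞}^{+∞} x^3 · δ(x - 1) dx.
1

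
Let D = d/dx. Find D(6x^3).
18 x^{2}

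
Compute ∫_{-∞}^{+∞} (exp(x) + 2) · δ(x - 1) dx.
2 + e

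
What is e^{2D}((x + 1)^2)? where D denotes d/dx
x^{2} + 6 x + 9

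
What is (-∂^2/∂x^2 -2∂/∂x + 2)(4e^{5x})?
- 132 e^{5 x}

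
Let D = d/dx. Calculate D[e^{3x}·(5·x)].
\left(15 x + 5\right) e^{3 x}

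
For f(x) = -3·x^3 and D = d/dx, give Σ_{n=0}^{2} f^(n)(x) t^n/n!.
3 x \left(- 3 t^{2} - 3 t x - x^{2}\right)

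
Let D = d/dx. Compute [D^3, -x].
-3D^{2}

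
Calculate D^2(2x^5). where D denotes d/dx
40 x^{3}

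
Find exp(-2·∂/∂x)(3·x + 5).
3 x - 1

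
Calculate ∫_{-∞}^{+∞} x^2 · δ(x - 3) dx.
9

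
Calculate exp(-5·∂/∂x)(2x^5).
2 x^{5} - 50 x^{4} + 500 x^{3} - 2500 x^{2} + 6250 x - 6250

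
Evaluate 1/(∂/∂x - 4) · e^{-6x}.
- \frac{e^{- 6 x}}{10}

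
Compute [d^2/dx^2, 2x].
4\frac{d}{dx}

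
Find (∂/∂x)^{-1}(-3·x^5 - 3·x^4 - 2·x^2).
- \frac{x^{6}}{2} - \frac{3 x^{5}}{5} - \frac{2 x^{3}}{3}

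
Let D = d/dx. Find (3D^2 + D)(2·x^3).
6 x \left(x + 6\right)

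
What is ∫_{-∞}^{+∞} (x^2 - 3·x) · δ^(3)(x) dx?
0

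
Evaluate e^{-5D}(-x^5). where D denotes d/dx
- x^{5} + 25 x^{4} - 250 x^{3} + 1250 x^{2} - 3125 x + 3125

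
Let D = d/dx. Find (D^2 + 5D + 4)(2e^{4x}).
80 e^{4 x}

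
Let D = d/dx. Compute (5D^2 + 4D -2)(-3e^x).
- 21 e^{x}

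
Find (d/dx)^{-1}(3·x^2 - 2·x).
x^{3} - x^{2}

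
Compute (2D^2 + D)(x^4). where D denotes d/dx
4 x^{2} \left(x + 6\right)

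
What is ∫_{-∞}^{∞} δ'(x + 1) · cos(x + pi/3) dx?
\cos{\left(\frac{\pi}{6} + 1 \right)}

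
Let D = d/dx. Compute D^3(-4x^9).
- 2016 x^{6}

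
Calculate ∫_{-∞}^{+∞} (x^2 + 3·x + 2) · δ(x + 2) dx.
0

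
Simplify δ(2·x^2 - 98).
\frac{\delta(x - 7) + \delta(x + 7)}{28}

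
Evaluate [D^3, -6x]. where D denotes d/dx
-18D^{2}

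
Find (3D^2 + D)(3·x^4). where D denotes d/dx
12 x^{2} \left(x + 9\right)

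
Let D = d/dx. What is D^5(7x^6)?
5040 x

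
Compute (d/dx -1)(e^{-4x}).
- 5 e^{- 4 x}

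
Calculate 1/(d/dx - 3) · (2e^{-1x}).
- \frac{e^{- x}}{2}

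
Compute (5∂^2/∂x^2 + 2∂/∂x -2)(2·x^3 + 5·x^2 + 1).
- 4 x^{3} + 2 x^{2} + 80 x + 48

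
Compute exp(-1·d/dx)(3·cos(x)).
3 \cos{\left(x - 1 \right)}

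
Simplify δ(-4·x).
\frac{\delta(x)}{4}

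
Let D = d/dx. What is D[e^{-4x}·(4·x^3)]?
x^{2} \left(12 - 16 x\right) e^{- 4 x}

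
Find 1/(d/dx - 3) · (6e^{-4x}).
- \frac{6 e^{- 4 x}}{7}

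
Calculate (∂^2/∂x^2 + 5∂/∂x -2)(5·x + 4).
17 - 10 x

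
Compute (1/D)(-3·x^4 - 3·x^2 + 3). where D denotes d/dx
- \frac{3 x^{5}}{5} - x^{3} + 3 x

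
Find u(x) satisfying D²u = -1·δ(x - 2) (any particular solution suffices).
-\frac{|x - 2|}{2}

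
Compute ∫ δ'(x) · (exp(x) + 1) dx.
-1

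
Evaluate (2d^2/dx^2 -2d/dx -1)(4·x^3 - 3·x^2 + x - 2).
- 4 x^{3} - 21 x^{2} + 59 x - 12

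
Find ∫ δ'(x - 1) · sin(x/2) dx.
- \frac{\cos{\left(\frac{1}{2} \right)}}{2}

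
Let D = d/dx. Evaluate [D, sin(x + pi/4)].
\cos{\left(x + \frac{\pi}{4} \right)}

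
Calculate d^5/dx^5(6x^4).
0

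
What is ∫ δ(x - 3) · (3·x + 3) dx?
12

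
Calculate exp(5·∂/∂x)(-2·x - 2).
- 2 x - 12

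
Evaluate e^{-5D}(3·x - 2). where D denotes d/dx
3 x - 17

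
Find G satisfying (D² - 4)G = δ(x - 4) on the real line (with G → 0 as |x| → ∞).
-\frac{e^{-2|x - 4|}}{4}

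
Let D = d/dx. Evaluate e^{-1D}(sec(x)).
\sec{\left(x - 1 \right)}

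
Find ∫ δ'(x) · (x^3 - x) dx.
1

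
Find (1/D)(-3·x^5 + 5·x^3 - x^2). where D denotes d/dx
- \frac{x^{6}}{2} + \frac{5 x^{4}}{4} - \frac{x^{3}}{3}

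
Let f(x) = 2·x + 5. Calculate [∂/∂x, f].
2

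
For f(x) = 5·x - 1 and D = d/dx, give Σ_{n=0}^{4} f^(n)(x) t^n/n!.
5 t + 5 x - 1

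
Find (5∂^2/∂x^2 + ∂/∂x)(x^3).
3 x \left(x + 10\right)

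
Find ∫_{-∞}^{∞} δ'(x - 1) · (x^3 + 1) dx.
-3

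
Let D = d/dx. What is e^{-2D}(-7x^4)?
- 7 x^{4} + 56 x^{3} - 168 x^{2} + 224 x - 112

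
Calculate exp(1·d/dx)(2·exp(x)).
2 e^{x + 1}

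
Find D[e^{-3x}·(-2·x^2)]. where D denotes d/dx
2 x \left(3 x - 2\right) e^{- 3 x}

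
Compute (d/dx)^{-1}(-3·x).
- \frac{3 x^{2}}{2}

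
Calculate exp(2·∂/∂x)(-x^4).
- x^{4} - 8 x^{3} - 24 x^{2} - 32 x - 16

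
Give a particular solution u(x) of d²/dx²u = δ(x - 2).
\frac{|x - 2|}{2}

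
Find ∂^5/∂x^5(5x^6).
3600 x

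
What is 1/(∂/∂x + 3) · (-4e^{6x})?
- \frac{4 e^{6 x}}{9}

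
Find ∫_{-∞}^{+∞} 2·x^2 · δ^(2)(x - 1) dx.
4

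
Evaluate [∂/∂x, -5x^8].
- 40 x^{7}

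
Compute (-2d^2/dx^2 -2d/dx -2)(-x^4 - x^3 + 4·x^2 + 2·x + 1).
2 x^{4} + 10 x^{3} + 22 x^{2} - 8 x - 22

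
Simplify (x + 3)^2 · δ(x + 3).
0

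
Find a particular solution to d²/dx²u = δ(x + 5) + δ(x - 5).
\frac{|x + 5|}{2} + \frac{|x - 5|}{2}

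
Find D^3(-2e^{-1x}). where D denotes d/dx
2 e^{- x}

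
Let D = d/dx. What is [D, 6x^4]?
24 x^{3}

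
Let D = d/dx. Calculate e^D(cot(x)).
\cot{\left(x + 1 \right)}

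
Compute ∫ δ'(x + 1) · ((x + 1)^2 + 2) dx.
0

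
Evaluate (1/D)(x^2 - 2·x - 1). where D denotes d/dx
\frac{x^{3}}{3} - x^{2} - x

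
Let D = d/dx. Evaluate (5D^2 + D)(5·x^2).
10 x + 50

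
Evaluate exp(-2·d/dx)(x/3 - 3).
\frac{x}{3} - \frac{11}{3}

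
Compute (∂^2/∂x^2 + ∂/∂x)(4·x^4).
16 x^{2} \left(x + 3\right)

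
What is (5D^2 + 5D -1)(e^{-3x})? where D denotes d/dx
29 e^{- 3 x}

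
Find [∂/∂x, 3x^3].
9 x^{2}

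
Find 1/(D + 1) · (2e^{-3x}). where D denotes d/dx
- e^{- 3 x}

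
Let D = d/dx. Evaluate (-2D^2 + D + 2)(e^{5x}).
- 43 e^{5 x}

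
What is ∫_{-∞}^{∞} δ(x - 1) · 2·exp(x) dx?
2 e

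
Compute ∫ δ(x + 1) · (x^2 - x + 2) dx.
4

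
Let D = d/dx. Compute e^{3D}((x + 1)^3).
x^{3} + 12 x^{2} + 48 x + 64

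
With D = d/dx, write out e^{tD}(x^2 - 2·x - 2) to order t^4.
t^{2} + 2 t \left(x - 1\right) + x^{2} - 2 x - 2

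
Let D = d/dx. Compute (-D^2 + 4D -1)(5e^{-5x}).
- 230 e^{- 5 x}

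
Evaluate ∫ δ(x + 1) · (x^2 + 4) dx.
5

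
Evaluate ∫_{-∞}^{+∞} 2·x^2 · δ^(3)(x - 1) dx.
0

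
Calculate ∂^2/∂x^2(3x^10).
270 x^{8}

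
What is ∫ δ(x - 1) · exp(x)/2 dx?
\frac{e}{2}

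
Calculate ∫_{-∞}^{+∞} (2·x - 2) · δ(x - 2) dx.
2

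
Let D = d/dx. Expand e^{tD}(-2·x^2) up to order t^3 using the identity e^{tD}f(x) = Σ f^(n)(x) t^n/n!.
- 2 t^{2} - 4 t x - 2 x^{2}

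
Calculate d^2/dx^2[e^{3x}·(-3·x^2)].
\left(- 27 x^{2} - 36 x - 6\right) e^{3 x}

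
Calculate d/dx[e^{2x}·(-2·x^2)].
4 x \left(- x - 1\right) e^{2 x}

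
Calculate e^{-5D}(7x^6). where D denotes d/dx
7 x^{6} - 210 x^{5} + 2625 x^{4} - 17500 x^{3} + 65625 x^{2} - 131250 x + 109375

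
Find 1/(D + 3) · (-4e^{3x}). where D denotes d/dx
- \frac{2 e^{3 x}}{3}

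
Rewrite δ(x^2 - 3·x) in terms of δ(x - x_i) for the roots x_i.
\frac{\delta(x - 3) + \delta(x)}{3}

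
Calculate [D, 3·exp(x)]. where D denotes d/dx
3 e^{x}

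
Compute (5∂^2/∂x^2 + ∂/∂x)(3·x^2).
6 x + 30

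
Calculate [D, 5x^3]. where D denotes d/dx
15 x^{2}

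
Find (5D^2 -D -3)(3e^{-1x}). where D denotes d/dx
9 e^{- x}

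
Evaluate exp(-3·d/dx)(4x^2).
4 x^{2} - 24 x + 36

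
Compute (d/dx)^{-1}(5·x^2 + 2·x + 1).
\frac{5 x^{3}}{3} + x^{2} + x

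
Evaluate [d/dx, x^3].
3 x^{2}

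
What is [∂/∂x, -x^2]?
- 2 x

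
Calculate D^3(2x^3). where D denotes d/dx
12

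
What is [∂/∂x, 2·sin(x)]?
2 \cos{\left(x \right)}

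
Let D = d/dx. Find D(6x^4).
24 x^{3}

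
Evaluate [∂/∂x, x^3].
3 x^{2}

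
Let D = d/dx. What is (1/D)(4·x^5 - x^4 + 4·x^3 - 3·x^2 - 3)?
\frac{2 x^{6}}{3} - \frac{x^{5}}{5} + x^{4} - x^{3} - 3 x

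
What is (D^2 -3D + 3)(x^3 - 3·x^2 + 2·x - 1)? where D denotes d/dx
3 x^{3} - 18 x^{2} + 30 x - 15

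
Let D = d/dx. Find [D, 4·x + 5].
4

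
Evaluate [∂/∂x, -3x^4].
- 12 x^{3}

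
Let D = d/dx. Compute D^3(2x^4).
48 x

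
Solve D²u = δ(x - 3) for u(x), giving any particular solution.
\frac{|x - 3|}{2}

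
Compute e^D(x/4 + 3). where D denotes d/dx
\frac{x}{4} + \frac{13}{4}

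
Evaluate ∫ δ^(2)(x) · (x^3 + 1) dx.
0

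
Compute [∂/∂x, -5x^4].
- 20 x^{3}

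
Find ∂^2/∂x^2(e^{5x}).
25 e^{5 x}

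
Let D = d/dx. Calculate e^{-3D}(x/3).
\frac{x}{3} - 1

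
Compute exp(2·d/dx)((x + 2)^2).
x^{2} + 8 x + 16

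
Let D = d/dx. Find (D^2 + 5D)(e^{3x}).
24 e^{3 x}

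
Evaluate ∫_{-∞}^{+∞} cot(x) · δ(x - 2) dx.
\cot{\left(2 \right)}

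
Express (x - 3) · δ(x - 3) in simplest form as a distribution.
0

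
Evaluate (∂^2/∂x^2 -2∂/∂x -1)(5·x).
- 5 x - 10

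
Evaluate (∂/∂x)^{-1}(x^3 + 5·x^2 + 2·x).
\frac{x^{4}}{4} + \frac{5 x^{3}}{3} + x^{2}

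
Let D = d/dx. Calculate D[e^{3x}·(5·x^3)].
15 x^{2} \left(x + 1\right) e^{3 x}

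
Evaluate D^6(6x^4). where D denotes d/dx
0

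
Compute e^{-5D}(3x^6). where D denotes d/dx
3 x^{6} - 90 x^{5} + 1125 x^{4} - 7500 x^{3} + 28125 x^{2} - 56250 x + 46875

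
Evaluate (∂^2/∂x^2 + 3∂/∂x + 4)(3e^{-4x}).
24 e^{- 4 x}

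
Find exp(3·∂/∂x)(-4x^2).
- 4 x^{2} - 24 x - 36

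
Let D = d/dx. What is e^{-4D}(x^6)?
x^{6} - 24 x^{5} + 240 x^{4} - 1280 x^{3} + 3840 x^{2} - 6144 x + 4096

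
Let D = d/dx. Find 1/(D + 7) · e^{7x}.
\frac{e^{7 x}}{14}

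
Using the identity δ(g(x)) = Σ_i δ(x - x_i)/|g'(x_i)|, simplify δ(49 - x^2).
\frac{\delta(x - 7) + \delta(x + 7)}{14}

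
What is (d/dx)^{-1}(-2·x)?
- x^{2}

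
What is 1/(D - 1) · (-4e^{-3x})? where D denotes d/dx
e^{- 3 x}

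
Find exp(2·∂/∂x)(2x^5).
2 x^{5} + 20 x^{4} + 80 x^{3} + 160 x^{2} + 160 x + 64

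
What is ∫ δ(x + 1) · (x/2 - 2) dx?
- \frac{5}{2}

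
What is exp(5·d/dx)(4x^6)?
4 x^{6} + 120 x^{5} + 1500 x^{4} + 10000 x^{3} + 37500 x^{2} + 75000 x + 62500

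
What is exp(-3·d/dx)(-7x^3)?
- 7 x^{3} + 63 x^{2} - 189 x + 189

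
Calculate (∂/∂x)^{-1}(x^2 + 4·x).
\frac{x^{3}}{3} + 2 x^{2}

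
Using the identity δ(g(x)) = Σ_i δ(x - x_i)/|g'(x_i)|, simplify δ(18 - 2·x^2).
\frac{\delta(x - 3) + \delta(x + 3)}{12}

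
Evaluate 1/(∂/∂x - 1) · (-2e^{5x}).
- \frac{e^{5 x}}{2}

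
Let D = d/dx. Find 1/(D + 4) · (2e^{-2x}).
e^{- 2 x}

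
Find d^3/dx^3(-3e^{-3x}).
81 e^{- 3 x}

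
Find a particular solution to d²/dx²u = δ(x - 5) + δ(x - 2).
\frac{|x - 5|}{2} + \frac{|x - 2|}{2}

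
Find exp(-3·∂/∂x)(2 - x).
5 - x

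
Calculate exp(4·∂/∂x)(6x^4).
6 x^{4} + 96 x^{3} + 576 x^{2} + 1536 x + 1536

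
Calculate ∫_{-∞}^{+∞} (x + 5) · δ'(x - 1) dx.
-1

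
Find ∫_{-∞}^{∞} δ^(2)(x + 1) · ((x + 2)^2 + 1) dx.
2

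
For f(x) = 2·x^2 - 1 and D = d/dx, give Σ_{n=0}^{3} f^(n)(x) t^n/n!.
2 t^{2} + 4 t x + 2 x^{2} - 1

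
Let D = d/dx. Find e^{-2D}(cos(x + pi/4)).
\cos{\left(x - 2 + \frac{\pi}{4} \right)}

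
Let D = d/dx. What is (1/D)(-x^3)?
- \frac{x^{4}}{4}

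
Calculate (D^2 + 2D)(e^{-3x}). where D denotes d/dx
3 e^{- 3 x}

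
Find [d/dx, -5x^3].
- 15 x^{2}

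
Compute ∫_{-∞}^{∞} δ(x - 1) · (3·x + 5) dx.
8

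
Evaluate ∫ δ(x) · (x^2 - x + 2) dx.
2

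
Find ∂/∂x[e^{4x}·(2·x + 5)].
\left(8 x + 22\right) e^{4 x}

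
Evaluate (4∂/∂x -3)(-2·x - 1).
6 x - 5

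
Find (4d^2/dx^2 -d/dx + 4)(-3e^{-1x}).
- 27 e^{- x}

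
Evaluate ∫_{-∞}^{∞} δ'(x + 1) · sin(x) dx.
- \cos{\left(1 \right)}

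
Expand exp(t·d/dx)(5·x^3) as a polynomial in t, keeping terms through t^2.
5 x \left(3 t^{2} + 3 t x + x^{2}\right)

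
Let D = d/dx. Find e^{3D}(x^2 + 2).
x^{2} + 6 x + 11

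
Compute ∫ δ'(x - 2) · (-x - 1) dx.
1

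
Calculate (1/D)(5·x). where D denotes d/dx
\frac{5 x^{2}}{2}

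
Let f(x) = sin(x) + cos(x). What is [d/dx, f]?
- \sin{\left(x \right)} + \cos{\left(x \right)}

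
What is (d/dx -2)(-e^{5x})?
- 3 e^{5 x}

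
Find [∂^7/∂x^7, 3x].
21\frac{d^{6}}{dx^{6}}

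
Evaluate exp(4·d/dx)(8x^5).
8 x^{5} + 160 x^{4} + 1280 x^{3} + 5120 x^{2} + 10240 x + 8192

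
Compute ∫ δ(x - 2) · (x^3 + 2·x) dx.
12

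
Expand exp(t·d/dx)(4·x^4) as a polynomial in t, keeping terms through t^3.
4 x \left(4 t^{3} + 6 t^{2} x + 4 t x^{2} + x^{3}\right)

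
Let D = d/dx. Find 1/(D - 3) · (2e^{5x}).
e^{5 x}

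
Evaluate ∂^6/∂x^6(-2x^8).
- 40320 x^{2}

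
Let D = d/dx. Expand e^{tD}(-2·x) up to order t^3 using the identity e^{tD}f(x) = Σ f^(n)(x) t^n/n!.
- 2 t - 2 x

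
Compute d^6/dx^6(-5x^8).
- 100800 x^{2}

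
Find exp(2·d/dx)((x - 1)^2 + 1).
x^{2} + 2 x + 2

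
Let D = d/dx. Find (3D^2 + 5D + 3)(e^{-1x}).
e^{- x}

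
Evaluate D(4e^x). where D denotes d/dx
4 e^{x}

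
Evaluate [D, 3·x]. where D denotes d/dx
3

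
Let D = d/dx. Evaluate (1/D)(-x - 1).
- \frac{x^{2}}{2} - x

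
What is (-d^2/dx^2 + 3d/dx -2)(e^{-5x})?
- 42 e^{- 5 x}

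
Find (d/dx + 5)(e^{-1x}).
4 e^{- x}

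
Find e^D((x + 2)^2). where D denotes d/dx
x^{2} + 6 x + 9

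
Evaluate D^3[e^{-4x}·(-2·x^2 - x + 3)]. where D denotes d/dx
64 \left(2 x^{2} - 2 x - 3\right) e^{- 4 x}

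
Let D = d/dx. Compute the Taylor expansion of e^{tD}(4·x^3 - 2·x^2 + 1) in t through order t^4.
4 t^{3} + t^{2} \left(12 x - 2\right) + 4 t x \left(3 x - 1\right) + 4 x^{3} - 2 x^{2} + 1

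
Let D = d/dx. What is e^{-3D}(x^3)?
x^{3} - 9 x^{2} + 27 x - 27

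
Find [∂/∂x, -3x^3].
- 9 x^{2}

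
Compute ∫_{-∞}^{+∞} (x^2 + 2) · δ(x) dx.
2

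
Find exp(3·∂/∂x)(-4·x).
- 4 x - 12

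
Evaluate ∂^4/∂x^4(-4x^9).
- 12096 x^{5}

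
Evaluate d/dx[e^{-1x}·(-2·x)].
2 \left(x - 1\right) e^{- x}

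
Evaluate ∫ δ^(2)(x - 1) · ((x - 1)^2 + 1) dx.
2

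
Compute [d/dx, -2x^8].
- 16 x^{7}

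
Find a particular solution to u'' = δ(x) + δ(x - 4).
\frac{|x|}{2} + \frac{|x - 4|}{2}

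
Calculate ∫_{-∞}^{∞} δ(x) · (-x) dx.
0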